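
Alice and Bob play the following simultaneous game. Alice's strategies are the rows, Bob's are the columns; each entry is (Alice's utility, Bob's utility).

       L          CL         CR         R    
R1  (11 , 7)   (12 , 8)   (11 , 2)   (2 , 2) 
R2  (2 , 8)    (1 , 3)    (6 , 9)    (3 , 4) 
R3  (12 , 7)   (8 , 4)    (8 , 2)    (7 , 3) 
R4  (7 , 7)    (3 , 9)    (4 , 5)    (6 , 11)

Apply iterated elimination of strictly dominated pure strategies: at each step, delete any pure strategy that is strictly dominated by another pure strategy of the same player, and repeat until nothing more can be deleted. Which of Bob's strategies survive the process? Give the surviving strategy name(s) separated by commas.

L, CL

Alice's strategy R2 is strictly dominated by R3 (L: 12>2, CL: 8>1, CR: 8>6, R: 7>3) and is removed.
Row R4 is eliminated: R3 beats it against every remaining column (L: 12>7, CL: 8>3, CR: 8>4, R: 7>6).
For Bob, L strictly dominates CR on the remaining rows (R1: 7>2, R3: 7>2); eliminate CR.
Bob's strategy R is strictly dominated by L (R1: 7>2, R3: 7>3) and is removed.
Among the remaining strategies, none is strictly dominated by another pure strategy of the same player, so the elimination stops.
Surviving strategies — Alice: {R1, R3}; Bob: {L, CL}.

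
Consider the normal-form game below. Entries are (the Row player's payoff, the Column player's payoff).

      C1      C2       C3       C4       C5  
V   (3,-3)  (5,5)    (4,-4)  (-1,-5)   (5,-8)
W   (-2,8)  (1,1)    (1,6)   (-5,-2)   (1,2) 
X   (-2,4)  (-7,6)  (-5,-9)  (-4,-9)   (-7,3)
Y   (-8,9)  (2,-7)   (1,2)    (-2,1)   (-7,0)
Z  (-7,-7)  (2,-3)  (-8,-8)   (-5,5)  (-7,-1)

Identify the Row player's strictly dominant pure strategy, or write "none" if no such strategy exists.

V vs W: C1: 3>-2, C2: 5>1, C3: 4>1, C4: -1>-5, C5: 5>1.
V vs X: C1: 3>-2, C2: 5>-7, C3: 4>-5, C4: -1>-4, C5: 5>-7.
V vs Y: C1: 3>-8, C2: 5>2, C3: 4>1, C4: -1>-2, C5: 5>-7.
V vs Z: C1: 3>-7, C2: 5>2, C3: 4>-8, C4: -1>-5, C5: 5>-7.
V strictly beats every other strategy against every opponent action, so it is strictly dominant.

V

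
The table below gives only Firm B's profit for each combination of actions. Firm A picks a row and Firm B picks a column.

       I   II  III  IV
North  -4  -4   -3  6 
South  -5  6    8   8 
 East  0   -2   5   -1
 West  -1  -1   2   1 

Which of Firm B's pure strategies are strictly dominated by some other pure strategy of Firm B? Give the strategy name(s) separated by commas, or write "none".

III strictly dominates I — North: -3>-4, South: 8>-5, East: 5>0, West: 2>-1.
III strictly dominates II — North: -3>-4, South: 8>6, East: 5>-2, West: 2>-1.
Nothing dominates III: I at North (-3>-4); II at North (-3>-4); IV at South (8=8).
IV: no other strategy beats it everywhere (I at North (6>-4); II at North (6>-4); III at North (6>-3)).

I, II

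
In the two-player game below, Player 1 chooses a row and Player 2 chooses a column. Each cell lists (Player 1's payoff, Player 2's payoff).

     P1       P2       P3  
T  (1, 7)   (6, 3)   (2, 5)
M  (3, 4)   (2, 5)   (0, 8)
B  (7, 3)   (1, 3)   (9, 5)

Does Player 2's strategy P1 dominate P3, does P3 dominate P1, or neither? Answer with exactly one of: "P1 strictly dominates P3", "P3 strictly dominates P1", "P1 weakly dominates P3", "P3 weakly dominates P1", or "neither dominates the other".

Compare P1 to P3 across each opponent action: T: 7>5, M: 4<8, B: 3<5.
P1 does better at T but worse at M, B; neither strategy dominates the other.

neither dominates the other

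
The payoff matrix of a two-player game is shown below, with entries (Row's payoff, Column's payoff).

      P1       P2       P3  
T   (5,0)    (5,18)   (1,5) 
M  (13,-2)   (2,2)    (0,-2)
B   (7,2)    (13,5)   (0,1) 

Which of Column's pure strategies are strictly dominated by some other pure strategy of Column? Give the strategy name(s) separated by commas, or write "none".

P1 is strictly dominated by P2 (T: 18>0, M: 2>-2, B: 5>2).
P2 is not dominated — it holds its own against P1 at T (18>0); P3 at T (18>5).
P3 is strictly dominated by P2 (T: 18>5, M: 2>-2, B: 5>1).

P1, P3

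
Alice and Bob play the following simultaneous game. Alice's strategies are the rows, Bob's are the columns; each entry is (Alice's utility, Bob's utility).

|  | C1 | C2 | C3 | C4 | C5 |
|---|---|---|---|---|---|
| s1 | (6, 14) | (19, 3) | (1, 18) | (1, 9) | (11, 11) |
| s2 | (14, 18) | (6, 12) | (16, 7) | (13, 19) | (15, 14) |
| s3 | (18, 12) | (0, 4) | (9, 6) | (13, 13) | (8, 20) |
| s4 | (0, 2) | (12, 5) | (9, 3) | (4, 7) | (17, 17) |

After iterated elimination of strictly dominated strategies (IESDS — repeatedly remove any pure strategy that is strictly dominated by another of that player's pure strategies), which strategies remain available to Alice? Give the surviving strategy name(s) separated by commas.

For Bob, C4 strictly dominates C2 on the remaining rows (s1: 9>3, s2: 19>12, s3: 13>4, s4: 7>5); eliminate C2.
Row s1 is eliminated: s2 beats it against every remaining column (C1: 14>6, C3: 16>1, C4: 13>1, C5: 15>11).
Bob's strategy C1 is strictly dominated by C4 (s2: 19>18, s3: 13>12, s4: 7>2) and is removed.
Bob's strategy C3 is strictly dominated by C4 (s2: 19>7, s3: 13>6, s4: 7>3) and is removed.
Among the remaining strategies, none is strictly dominated by another pure strategy of the same player, so the elimination stops.
Surviving strategies — Alice: {s2, s3, s4}; Bob: {C4, C5}.

s2, s3, s4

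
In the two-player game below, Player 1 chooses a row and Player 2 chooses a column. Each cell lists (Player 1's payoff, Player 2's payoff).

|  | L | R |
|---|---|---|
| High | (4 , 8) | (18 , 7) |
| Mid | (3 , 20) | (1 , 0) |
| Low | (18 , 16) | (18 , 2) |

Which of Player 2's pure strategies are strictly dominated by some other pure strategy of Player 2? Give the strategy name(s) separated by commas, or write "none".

R

L: no other strategy beats it everywhere (R at High (8>7)).
R is strictly dominated by L (High: 8>7, Mid: 20>0, Low: 16>2).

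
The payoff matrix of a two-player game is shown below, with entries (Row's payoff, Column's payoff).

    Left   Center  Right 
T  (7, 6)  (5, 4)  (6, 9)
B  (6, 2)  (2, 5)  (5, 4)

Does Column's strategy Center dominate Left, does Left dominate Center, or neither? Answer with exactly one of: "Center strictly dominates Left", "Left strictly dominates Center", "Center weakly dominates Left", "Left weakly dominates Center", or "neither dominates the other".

Compare Center to Left across each opponent action: T: 4<6, B: 5>2.
Center does better at B but worse at T; neither strategy dominates the other.

neither dominates the other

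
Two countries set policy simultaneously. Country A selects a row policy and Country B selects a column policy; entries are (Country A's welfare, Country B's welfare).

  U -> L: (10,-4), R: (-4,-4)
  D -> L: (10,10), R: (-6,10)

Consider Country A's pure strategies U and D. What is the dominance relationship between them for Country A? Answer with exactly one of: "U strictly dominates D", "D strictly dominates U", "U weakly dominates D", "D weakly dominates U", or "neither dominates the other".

Compare U to D across each choice by Country B: L: 10=10, R: -4>-6.
U is at least as good everywhere and strictly better somewhere (tied only at L), so U weakly but not strictly dominates D.

U weakly dominates D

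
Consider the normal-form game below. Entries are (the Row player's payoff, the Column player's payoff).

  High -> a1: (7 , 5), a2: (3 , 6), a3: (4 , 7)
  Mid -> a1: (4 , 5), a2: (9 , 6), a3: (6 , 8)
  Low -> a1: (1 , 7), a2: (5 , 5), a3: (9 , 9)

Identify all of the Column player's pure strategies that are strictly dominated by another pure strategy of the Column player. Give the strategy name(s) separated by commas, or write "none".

a1, a2

a1 is strictly dominated by a3 (High: 7>5, Mid: 8>5, Low: 9>7).
a2 is strictly dominated by a3 (High: 7>6, Mid: 8>6, Low: 9>5).
a3: no other strategy beats it everywhere (a1 at High (7>5); a2 at High (7>6)).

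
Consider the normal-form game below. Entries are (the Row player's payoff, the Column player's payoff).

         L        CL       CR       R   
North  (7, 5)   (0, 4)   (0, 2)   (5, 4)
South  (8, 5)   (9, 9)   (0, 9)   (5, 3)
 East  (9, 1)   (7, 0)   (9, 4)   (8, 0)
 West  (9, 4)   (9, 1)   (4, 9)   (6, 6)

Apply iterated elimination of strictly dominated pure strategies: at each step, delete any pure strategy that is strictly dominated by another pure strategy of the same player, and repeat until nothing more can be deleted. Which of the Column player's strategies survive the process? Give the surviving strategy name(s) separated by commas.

The Row player's strategy North is strictly dominated by East (L: 9>7, CL: 7>0, CR: 9>0, R: 8>5) and is removed.
The Column player's strategy L is strictly dominated by CR (South: 9>5, East: 4>1, West: 9>4) and is removed.
Column R is eliminated: CR beats it against every remaining row (South: 9>3, East: 4>0, West: 9>6).
Among the remaining strategies, none is strictly dominated by another pure strategy of the same player, so the elimination stops.
Surviving strategies — the Row player: {South, East, West}; the Column player: {CL, CR}.

CL, CR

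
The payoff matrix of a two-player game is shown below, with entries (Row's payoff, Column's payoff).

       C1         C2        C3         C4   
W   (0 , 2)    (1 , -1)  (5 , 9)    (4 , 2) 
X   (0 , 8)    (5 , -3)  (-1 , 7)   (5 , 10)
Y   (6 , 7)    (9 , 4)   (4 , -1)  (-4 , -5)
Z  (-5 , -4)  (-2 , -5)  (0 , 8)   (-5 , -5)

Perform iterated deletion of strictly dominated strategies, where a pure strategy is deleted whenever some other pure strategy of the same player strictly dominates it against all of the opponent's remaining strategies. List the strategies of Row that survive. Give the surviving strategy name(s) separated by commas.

For Row, W strictly dominates Z on the remaining columns (C1: 0>-5, C2: 1>-2, C3: 5>0, C4: 4>-5); eliminate Z.
Column C2 is eliminated: C1 beats it against every remaining row (W: 2>-1, X: 8>-3, Y: 7>4).
Among the remaining strategies, none is strictly dominated by another pure strategy of the same player, so the elimination stops.
Surviving strategies — Row: {W, X, Y}; Column: {C1, C3, C4}.

W, X, Y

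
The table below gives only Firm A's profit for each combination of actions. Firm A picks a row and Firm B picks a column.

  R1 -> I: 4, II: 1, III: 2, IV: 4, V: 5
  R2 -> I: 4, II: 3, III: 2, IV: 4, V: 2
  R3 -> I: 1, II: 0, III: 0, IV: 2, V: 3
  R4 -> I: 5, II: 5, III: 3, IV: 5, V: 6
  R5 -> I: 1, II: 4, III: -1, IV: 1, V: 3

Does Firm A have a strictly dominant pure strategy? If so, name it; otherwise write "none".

R4

R4 vs R1: I: 5>4, II: 5>1, III: 3>2, IV: 5>4, V: 6>5.
R4 vs R2: I: 5>4, II: 5>3, III: 3>2, IV: 5>4, V: 6>2.
R4 vs R3: I: 5>1, II: 5>0, III: 3>0, IV: 5>2, V: 6>3.
R4 vs R5: I: 5>1, II: 5>4, III: 3>-1, IV: 5>1, V: 6>3.
R4 strictly beats every other strategy against every opponent action, so it is strictly dominant.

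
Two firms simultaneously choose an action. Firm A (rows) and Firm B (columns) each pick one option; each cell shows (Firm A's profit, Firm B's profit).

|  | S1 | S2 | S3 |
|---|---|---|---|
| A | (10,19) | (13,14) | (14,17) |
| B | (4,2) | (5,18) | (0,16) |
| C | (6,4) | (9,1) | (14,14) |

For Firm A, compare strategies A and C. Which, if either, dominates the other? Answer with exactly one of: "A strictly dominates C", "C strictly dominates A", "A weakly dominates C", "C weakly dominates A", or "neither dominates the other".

A's payoffs vs C's, by Firm B's action — S1: 10>6, S2: 13>9, S3: 14=14.
A is at least as good everywhere and strictly better somewhere (tied only at S3), so A weakly but not strictly dominates C.

A weakly dominates C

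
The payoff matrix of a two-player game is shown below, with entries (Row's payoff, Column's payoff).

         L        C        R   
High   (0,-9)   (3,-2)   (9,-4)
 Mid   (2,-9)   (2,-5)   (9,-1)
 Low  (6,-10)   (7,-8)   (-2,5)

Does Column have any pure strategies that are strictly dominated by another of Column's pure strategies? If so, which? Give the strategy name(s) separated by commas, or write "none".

L

L is strictly dominated by C (High: -2>-9, Mid: -5>-9, Low: -8>-10).
C: no other strategy beats it everywhere (L at High (-2>-9); R at High (-2>-4)).
Nothing dominates R: L at High (-4>-9); C at Mid (-1>-5).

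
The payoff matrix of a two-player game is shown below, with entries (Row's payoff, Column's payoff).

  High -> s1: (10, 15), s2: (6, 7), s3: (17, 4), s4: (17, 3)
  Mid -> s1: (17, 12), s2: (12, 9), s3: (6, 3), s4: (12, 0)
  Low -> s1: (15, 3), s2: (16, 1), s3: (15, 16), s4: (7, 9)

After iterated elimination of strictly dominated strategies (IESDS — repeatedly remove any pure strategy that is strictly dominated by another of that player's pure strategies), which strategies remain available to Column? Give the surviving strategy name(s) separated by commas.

s1, s3

For Column, s1 strictly dominates s2 on the remaining rows (High: 15>7, Mid: 12>9, Low: 3>1); eliminate s2.
Column s4 is eliminated: s3 beats it against every remaining row (High: 4>3, Mid: 3>0, Low: 16>9).
Among the remaining strategies, none is strictly dominated by another pure strategy of the same player, so the elimination stops.
Surviving strategies — Row: {High, Mid, Low}; Column: {s1, s3}.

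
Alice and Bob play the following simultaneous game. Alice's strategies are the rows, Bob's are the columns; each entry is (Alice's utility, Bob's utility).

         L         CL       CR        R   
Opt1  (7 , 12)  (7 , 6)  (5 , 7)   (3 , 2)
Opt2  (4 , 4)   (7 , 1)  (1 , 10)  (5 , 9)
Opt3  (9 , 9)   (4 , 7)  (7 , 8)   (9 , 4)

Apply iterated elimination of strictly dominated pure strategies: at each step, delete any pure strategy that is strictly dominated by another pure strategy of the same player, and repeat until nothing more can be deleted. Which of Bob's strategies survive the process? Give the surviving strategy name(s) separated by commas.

L

Bob's strategy CL is strictly dominated by L (Opt1: 12>6, Opt2: 4>1, Opt3: 9>7) and is removed.
For Alice, Opt3 strictly dominates Opt1 on the remaining columns (L: 9>7, CR: 7>5, R: 9>3); eliminate Opt1.
For Alice, Opt3 strictly dominates Opt2 on the remaining columns (L: 9>4, CR: 7>1, R: 9>5); eliminate Opt2.
Bob's strategy CR is strictly dominated by L (Opt3: 9>8) and is removed.
Column R is eliminated: L beats it against every remaining row (Opt3: 9>4).
Among the remaining strategies, none is strictly dominated by another pure strategy of the same player, so the elimination stops.
Surviving strategies — Alice: {Opt3}; Bob: {L}.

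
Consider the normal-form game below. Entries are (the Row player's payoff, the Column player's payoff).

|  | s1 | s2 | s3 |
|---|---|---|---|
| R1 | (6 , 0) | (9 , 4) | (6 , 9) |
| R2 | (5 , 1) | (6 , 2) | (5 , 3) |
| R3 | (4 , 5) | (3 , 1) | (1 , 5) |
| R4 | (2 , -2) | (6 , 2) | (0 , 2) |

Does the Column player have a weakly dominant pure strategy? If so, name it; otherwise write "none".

s3

s3 vs s1: R1: 9>0, R2: 3>1, R3: 5=5, R4: 2>-2.
s3 vs s2: R1: 9>4, R2: 3>2, R3: 5>1, R4: 2=2.
s3 is at least as good as every other strategy against every opponent action, so it is weakly dominant.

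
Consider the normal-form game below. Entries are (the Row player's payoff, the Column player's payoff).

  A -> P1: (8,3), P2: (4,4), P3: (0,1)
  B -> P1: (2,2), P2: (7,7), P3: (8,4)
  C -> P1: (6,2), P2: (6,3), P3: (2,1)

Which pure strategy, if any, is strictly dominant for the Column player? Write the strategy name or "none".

P2

P2 vs P1: A: 4>3, B: 7>2, C: 3>2.
P2 vs P3: A: 4>1, B: 7>4, C: 3>1.
P2 strictly beats every other strategy against every opponent action, so it is strictly dominant.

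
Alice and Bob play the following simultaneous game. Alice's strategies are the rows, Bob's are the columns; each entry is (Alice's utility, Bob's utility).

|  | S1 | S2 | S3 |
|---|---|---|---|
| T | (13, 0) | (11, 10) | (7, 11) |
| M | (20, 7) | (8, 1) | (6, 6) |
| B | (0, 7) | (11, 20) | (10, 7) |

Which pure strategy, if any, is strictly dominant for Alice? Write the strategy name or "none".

T fails to dominate M at S1 (13<20).
M fails to dominate T at S2 (8<11).
B fails to dominate T at S1 (0<13).
No single strategy dominates all the others.

none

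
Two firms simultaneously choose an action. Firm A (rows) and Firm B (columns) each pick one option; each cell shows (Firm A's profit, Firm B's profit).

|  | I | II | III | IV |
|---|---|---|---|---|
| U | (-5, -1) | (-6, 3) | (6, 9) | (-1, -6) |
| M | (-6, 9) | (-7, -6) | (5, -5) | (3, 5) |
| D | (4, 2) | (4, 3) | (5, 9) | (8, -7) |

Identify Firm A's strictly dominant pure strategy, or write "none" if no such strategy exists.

none

U fails to dominate M at IV (-1<3).
M fails to dominate U at I (-6<-5).
D fails to dominate U at III (5<6).
No single strategy dominates all the others.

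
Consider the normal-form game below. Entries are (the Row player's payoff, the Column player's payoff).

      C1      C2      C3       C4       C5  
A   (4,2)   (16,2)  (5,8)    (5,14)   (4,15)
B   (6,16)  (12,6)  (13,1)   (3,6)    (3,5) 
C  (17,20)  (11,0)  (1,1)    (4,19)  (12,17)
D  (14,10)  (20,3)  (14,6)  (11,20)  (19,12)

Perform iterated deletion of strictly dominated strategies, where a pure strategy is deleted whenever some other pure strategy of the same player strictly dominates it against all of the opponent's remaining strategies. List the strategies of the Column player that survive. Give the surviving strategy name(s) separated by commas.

For the Row player, D strictly dominates A on the remaining columns (C1: 14>4, C2: 20>16, C3: 14>5, C4: 11>5, C5: 19>4); eliminate A.
The Row player's strategy B is strictly dominated by D (C1: 14>6, C2: 20>12, C3: 14>13, C4: 11>3, C5: 19>3) and is removed.
The Column player's strategy C2 is strictly dominated by C1 (C: 20>0, D: 10>3) and is removed.
Column C3 is eliminated: C1 beats it against every remaining row (C: 20>1, D: 10>6).
For the Column player, C4 strictly dominates C5 on the remaining rows (C: 19>17, D: 20>12); eliminate C5.
Among the remaining strategies, none is strictly dominated by another pure strategy of the same player, so the elimination stops.
Surviving strategies — the Row player: {C, D}; the Column player: {C1, C4}.

C1, C4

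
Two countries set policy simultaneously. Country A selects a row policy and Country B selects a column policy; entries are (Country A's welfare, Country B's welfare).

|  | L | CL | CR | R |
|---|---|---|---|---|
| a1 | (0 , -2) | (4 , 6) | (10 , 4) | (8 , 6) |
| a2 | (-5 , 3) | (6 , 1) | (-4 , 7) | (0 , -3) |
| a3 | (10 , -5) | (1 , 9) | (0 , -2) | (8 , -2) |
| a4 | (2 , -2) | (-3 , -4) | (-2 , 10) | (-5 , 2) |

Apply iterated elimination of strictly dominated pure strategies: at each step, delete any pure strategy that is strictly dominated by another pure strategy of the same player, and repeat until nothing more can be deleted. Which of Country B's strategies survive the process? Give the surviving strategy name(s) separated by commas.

CL, CR, R

Row a4 is eliminated: a3 beats it against every remaining column (L: 10>2, CL: 1>-3, CR: 0>-2, R: 8>-5).
Country B's strategy L is strictly dominated by CR (a1: 4>-2, a2: 7>3, a3: -2>-5) and is removed.
Among the remaining strategies, none is strictly dominated by another pure strategy of the same player, so the elimination stops.
Surviving strategies — Country A: {a1, a2, a3}; Country B: {CL, CR, R}.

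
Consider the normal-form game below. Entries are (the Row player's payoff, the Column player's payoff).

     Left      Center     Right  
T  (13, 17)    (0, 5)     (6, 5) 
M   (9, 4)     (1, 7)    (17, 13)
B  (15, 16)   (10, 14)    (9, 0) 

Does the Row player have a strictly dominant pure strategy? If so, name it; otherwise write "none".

none

T fails to dominate M at Center (0<1).
M fails to dominate T at Left (9<13).
B fails to dominate M at Right (9<17).
No single strategy dominates all the others.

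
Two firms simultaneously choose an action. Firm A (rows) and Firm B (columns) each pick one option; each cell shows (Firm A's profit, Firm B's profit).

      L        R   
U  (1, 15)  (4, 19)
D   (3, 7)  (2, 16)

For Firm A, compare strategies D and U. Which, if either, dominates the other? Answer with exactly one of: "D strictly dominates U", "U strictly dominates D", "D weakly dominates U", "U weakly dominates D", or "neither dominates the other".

D's payoffs vs U's, by Firm B's action — L: 3>1, R: 2<4.
D does better at L but worse at R; neither strategy dominates the other.

neither dominates the other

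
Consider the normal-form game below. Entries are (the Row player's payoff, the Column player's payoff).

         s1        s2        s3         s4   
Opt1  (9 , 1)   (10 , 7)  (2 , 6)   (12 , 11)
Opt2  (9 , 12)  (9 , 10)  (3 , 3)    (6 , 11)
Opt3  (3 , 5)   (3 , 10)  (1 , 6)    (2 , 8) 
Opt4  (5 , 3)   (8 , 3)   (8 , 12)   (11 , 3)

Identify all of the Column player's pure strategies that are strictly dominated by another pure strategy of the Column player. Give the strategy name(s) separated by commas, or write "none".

none

s1: no other strategy beats it everywhere (s2 at Opt2 (12>10); s3 at Opt2 (12>3); s4 at Opt2 (12>11)).
s2: no other strategy beats it everywhere (s1 at Opt1 (7>1); s3 at Opt1 (7>6); s4 at Opt3 (10>8)).
s3 is not dominated — it holds its own against s1 at Opt1 (6>1); s2 at Opt4 (12>3); s4 at Opt4 (12>3).
s4: no other strategy beats it everywhere (s1 at Opt1 (11>1); s2 at Opt1 (11>7); s3 at Opt1 (11>6)).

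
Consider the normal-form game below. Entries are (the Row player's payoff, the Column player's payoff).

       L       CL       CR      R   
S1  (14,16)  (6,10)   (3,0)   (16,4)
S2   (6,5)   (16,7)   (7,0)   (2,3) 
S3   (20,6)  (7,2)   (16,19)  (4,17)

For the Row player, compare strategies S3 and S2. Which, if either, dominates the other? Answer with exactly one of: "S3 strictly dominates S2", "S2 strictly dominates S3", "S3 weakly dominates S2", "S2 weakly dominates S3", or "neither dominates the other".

neither dominates the other

Compare S3 to S2 across each opponent action: L: 20>6, CL: 7<16, CR: 16>7, R: 4>2.
S3 does better at L, CR, R but worse at CL; neither strategy dominates the other.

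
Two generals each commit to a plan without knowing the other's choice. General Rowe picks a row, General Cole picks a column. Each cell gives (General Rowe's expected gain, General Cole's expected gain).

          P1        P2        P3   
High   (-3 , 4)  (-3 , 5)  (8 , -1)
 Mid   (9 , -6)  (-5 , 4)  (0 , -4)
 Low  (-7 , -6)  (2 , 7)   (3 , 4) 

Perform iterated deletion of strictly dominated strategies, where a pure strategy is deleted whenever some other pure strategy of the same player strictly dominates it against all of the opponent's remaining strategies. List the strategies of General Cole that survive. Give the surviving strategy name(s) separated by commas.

Column P1 is eliminated: P2 beats it against every remaining row (High: 5>4, Mid: 4>-6, Low: 7>-6).
Row Mid is eliminated: High beats it against every remaining column (P2: -3>-5, P3: 8>0).
For General Cole, P2 strictly dominates P3 on the remaining rows (High: 5>-1, Low: 7>4); eliminate P3.
Row High is eliminated: Low beats it against every remaining column (P2: 2>-3).
Among the remaining strategies, none is strictly dominated by another pure strategy of the same player, so the elimination stops.
Surviving strategies — General Rowe: {Low}; General Cole: {P2}.

P2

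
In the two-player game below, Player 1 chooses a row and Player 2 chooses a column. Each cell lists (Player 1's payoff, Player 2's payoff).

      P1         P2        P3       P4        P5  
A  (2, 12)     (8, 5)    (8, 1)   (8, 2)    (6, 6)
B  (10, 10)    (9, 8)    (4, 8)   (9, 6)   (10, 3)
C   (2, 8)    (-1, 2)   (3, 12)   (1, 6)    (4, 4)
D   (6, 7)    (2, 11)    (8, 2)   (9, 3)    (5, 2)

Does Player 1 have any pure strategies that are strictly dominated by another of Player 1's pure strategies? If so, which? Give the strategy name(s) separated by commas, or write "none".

C

Nothing dominates A: B at P3 (8>4); C at P1 (2=2); D at P2 (8>2).
B is not dominated — it holds its own against A at P1 (10>2); C at P1 (10>2); D at P1 (10>6).
B strictly dominates C — P1: 10>2, P2: 9>-1, P3: 4>3, P4: 9>1, P5: 10>4.
D: no other strategy beats it everywhere (A at P1 (6>2); B at P3 (8>4); C at P1 (6>2)).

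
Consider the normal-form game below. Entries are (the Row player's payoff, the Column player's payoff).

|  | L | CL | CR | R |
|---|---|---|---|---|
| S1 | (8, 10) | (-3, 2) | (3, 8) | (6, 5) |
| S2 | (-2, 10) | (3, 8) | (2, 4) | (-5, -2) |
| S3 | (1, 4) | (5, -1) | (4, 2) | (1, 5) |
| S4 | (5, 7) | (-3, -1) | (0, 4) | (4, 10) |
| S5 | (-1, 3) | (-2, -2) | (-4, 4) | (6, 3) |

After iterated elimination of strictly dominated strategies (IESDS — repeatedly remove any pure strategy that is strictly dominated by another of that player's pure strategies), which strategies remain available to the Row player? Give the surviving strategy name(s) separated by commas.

Row S2 is eliminated: S3 beats it against every remaining column (L: 1>-2, CL: 5>3, CR: 4>2, R: 1>-5).
Column CL is eliminated: L beats it against every remaining row (S1: 10>2, S3: 4>-1, S4: 7>-1, S5: 3>-2).
The Row player's strategy S4 is strictly dominated by S1 (L: 8>5, CR: 3>0, R: 6>4) and is removed.
Among the remaining strategies, none is strictly dominated by another pure strategy of the same player, so the elimination stops.
Surviving strategies — the Row player: {S1, S3, S5}; the Column player: {L, CR, R}.

S1, S3, S5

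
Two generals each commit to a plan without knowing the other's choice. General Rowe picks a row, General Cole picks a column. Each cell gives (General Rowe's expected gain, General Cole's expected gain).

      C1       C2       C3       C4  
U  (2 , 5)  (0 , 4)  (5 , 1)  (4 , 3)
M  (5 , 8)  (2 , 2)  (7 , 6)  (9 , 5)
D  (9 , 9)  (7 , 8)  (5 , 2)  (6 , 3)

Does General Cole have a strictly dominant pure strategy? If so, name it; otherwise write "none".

C1

C1 vs C2: U: 5>4, M: 8>2, D: 9>8.
C1 vs C3: U: 5>1, M: 8>6, D: 9>2.
C1 vs C4: U: 5>3, M: 8>5, D: 9>3.
C1 strictly beats every other strategy against every opponent action, so it is strictly dominant.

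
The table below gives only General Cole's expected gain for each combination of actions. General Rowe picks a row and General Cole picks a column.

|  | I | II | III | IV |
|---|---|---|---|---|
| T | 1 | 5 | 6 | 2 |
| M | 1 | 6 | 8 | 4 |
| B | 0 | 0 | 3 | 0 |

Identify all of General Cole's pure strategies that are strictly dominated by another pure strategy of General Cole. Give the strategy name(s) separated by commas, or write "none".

I, II, IV

III strictly dominates I — T: 6>1, M: 8>1, B: 3>0.
II: dominated, since III does at least as well everywhere (T: 6>5, M: 8>6, B: 3>0).
III is not dominated — it holds its own against I at T (6>1); II at T (6>5); IV at T (6>2).
IV: dominated, since III does at least as well everywhere (T: 6>2, M: 8>4, B: 3>0).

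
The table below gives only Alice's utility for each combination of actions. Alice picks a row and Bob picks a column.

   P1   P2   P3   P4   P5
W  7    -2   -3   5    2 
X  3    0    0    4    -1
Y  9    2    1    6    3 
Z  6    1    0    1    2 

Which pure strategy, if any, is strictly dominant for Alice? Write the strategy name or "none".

Y

Y vs W: P1: 9>7, P2: 2>-2, P3: 1>-3, P4: 6>5, P5: 3>2.
Y vs X: P1: 9>3, P2: 2>0, P3: 1>0, P4: 6>4, P5: 3>-1.
Y vs Z: P1: 9>6, P2: 2>1, P3: 1>0, P4: 6>1, P5: 3>2.
Y strictly beats every other strategy against every opponent action, so it is strictly dominant.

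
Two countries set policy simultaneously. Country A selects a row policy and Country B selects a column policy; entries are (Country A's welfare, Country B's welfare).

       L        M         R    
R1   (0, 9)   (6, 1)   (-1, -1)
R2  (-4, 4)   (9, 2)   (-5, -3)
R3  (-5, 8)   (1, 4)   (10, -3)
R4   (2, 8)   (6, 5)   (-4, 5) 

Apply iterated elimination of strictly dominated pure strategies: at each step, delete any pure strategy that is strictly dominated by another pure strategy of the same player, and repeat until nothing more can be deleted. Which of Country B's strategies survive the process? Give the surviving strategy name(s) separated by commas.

L

Country B's strategy M is strictly dominated by L (R1: 9>1, R2: 4>2, R3: 8>4, R4: 8>5) and is removed.
For Country A, R1 strictly dominates R2 on the remaining columns (L: 0>-4, R: -1>-5); eliminate R2.
Column R is eliminated: L beats it against every remaining row (R1: 9>-1, R3: 8>-3, R4: 8>5).
Row R1 is eliminated: R4 beats it against every remaining column (L: 2>0).
Row R3 is eliminated: R4 beats it against every remaining column (L: 2>-5).
Among the remaining strategies, none is strictly dominated by another pure strategy of the same player, so the elimination stops.
Surviving strategies — Country A: {R4}; Country B: {L}.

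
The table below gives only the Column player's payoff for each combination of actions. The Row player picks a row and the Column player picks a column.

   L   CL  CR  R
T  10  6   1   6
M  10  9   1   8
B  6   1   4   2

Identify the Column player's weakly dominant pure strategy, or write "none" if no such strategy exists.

L vs CL: T: 10>6, M: 10>9, B: 6>1.
L vs CR: T: 10>1, M: 10>1, B: 6>4.
L vs R: T: 10>6, M: 10>8, B: 6>2.
L is at least as good as every other strategy against every opponent action, so it is weakly dominant.

L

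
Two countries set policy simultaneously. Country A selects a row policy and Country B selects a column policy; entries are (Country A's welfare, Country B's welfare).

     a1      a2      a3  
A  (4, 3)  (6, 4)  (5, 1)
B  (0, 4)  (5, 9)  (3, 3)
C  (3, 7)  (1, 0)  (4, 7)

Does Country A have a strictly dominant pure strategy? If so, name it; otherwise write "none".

A

A vs B: a1: 4>0, a2: 6>5, a3: 5>3.
A vs C: a1: 4>3, a2: 6>1, a3: 5>4.
A strictly beats every other strategy against every opponent action, so it is strictly dominant.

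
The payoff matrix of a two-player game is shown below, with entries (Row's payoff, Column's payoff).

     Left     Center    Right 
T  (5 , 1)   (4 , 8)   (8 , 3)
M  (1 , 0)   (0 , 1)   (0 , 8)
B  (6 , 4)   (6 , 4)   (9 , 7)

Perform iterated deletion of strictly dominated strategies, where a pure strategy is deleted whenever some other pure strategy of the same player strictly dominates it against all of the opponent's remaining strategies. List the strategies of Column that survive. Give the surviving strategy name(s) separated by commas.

Right

Row T is eliminated: B beats it against every remaining column (Left: 6>5, Center: 6>4, Right: 9>8).
Row's strategy M is strictly dominated by B (Left: 6>1, Center: 6>0, Right: 9>0) and is removed.
Column's strategy Left is strictly dominated by Right (B: 7>4) and is removed.
Column Center is eliminated: Right beats it against every remaining row (B: 7>4).
Among the remaining strategies, none is strictly dominated by another pure strategy of the same player, so the elimination stops.
Surviving strategies — Row: {B}; Column: {Right}.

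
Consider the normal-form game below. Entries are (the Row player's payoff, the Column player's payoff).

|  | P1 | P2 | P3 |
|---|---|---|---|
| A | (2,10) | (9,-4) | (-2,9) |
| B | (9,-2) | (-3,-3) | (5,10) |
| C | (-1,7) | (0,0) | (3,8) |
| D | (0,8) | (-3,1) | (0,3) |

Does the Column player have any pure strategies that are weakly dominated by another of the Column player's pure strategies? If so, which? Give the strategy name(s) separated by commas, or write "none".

P2

P1: no other strategy beats it everywhere (P2 at A (10>-4); P3 at A (10>9)).
P2: dominated, since P1 does at least as well everywhere (A: 10>-4, B: -2>-3, C: 7>0, D: 8>1).
P3: no other strategy beats it everywhere (P1 at B (10>-2); P2 at A (9>-4)).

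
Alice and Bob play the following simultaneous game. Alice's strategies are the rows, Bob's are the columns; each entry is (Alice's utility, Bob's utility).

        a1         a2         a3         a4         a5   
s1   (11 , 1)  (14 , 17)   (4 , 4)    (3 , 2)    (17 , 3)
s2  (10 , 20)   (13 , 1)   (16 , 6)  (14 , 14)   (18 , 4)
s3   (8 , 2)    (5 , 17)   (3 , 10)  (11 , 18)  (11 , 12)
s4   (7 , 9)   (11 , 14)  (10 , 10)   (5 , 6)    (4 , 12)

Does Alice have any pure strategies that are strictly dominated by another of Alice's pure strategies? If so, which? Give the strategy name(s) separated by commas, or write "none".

s3, s4

s1: no other strategy beats it everywhere (s2 at a1 (11>10); s3 at a1 (11>8); s4 at a1 (11>7)).
Nothing dominates s2: s1 at a3 (16>4); s3 at a1 (10>8); s4 at a1 (10>7).
s2 strictly dominates s3 — a1: 10>8, a2: 13>5, a3: 16>3, a4: 14>11, a5: 18>11.
s4: dominated, since s2 does at least as well everywhere (a1: 10>7, a2: 13>11, a3: 16>10, a4: 14>5, a5: 18>4).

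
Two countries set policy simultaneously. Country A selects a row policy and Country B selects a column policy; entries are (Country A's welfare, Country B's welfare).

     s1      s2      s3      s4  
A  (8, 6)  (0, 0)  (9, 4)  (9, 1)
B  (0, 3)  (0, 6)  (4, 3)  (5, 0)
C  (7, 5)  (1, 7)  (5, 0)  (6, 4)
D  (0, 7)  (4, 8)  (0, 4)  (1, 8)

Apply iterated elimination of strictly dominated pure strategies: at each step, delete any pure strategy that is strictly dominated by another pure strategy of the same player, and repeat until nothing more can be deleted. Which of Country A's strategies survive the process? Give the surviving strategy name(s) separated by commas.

A, C, D

Country A's strategy B is strictly dominated by C (s1: 7>0, s2: 1>0, s3: 5>4, s4: 6>5) and is removed.
Column s3 is eliminated: s1 beats it against every remaining row (A: 6>4, C: 5>0, D: 7>4).
Among the remaining strategies, none is strictly dominated by another pure strategy of the same player, so the elimination stops.
Surviving strategies — Country A: {A, C, D}; Country B: {s1, s2, s4}.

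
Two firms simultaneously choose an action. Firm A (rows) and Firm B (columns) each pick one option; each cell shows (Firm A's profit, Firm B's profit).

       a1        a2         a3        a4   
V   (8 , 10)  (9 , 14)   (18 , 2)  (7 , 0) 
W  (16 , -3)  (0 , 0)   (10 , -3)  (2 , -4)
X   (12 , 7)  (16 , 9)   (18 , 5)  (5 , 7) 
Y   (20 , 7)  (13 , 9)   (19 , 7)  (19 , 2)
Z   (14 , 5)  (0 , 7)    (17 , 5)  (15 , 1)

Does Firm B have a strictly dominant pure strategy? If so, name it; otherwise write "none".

a2

a2 vs a1: V: 14>10, W: 0>-3, X: 9>7, Y: 9>7, Z: 7>5.
a2 vs a3: V: 14>2, W: 0>-3, X: 9>5, Y: 9>7, Z: 7>5.
a2 vs a4: V: 14>0, W: 0>-4, X: 9>7, Y: 9>2, Z: 7>1.
a2 strictly beats every other strategy against every opponent action, so it is strictly dominant.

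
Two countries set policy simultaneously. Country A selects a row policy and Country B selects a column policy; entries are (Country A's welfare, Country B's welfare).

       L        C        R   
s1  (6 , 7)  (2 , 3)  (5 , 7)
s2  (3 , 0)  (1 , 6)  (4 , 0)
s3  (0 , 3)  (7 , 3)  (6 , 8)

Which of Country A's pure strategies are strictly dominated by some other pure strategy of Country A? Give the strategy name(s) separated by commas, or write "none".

Nothing dominates s1: s2 at L (6>3); s3 at L (6>0).
s1 strictly dominates s2 — L: 6>3, C: 2>1, R: 5>4.
s3: no other strategy beats it everywhere (s1 at C (7>2); s2 at C (7>1)).

s2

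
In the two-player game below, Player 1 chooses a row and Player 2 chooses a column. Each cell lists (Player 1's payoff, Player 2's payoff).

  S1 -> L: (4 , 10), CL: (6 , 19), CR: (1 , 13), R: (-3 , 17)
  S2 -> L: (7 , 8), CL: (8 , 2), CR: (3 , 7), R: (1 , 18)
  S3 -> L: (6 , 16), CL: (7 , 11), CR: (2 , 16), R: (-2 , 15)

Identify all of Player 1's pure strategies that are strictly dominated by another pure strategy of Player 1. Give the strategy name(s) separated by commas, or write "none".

S1 is strictly dominated by S2 (L: 7>4, CL: 8>6, CR: 3>1, R: 1>-3).
S2: no other strategy beats it everywhere (S1 at L (7>4); S3 at L (7>6)).
S3 is strictly dominated by S2 (L: 7>6, CL: 8>7, CR: 3>2, R: 1>-2).

S1, S3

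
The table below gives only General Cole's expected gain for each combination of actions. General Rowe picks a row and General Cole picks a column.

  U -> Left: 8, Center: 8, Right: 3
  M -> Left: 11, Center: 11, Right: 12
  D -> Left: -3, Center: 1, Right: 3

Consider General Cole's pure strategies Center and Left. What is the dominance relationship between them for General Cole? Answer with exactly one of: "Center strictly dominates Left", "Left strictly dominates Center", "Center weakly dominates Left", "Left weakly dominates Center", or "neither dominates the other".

Center weakly dominates Left

Center's payoffs vs Left's, by General Rowe's action — U: 8=8, M: 11=11, D: 1>-3.
Center is at least as good everywhere and strictly better somewhere (tied only at U, M), so Center weakly but not strictly dominates Left.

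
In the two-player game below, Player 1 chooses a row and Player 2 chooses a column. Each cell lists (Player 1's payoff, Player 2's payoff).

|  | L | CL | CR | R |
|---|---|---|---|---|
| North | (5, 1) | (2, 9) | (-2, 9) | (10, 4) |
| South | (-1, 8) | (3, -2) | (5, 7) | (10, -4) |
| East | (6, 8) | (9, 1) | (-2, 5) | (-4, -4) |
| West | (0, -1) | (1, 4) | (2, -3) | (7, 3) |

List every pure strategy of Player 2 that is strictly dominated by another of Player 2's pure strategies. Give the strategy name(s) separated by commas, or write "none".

Nothing dominates L: CL at South (8>-2); CR at South (8>7); R at South (8>-4).
Nothing dominates CL: L at North (9>1); CR at North (9=9); R at North (9>4).
CR is not dominated — it holds its own against L at North (9>1); CL at North (9=9); R at North (9>4).
CL strictly dominates R — North: 9>4, South: -2>-4, East: 1>-4, West: 4>3.

R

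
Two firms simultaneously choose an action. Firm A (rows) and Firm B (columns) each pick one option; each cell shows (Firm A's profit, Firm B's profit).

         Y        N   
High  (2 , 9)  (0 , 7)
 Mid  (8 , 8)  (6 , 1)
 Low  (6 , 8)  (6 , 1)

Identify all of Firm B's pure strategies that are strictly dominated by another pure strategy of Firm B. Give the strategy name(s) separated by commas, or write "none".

Y: no other strategy beats it everywhere (N at High (9>7)).
N: dominated, since Y does at least as well everywhere (High: 9>7, Mid: 8>1, Low: 8>1).

N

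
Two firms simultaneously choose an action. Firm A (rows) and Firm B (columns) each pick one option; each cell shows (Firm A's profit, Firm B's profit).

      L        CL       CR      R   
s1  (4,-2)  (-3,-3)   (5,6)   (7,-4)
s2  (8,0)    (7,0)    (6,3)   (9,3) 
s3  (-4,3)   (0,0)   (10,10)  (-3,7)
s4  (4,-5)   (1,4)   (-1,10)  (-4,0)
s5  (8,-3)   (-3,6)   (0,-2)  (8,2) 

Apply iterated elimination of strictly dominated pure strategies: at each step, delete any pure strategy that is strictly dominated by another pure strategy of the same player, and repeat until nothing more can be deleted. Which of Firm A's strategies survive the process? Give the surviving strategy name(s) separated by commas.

For Firm A, s2 strictly dominates s1 on the remaining columns (L: 8>4, CL: 7>-3, CR: 6>5, R: 9>7); eliminate s1.
Row s4 is eliminated: s2 beats it against every remaining column (L: 8>4, CL: 7>1, CR: 6>-1, R: 9>-4).
Firm B's strategy L is strictly dominated by CR (s2: 3>0, s3: 10>3, s5: -2>-3) and is removed.
Row s5 is eliminated: s2 beats it against every remaining column (CL: 7>-3, CR: 6>0, R: 9>8).
Column CL is eliminated: CR beats it against every remaining row (s2: 3>0, s3: 10>0).
Among the remaining strategies, none is strictly dominated by another pure strategy of the same player, so the elimination stops.
Surviving strategies — Firm A: {s2, s3}; Firm B: {CR, R}.

s2, s3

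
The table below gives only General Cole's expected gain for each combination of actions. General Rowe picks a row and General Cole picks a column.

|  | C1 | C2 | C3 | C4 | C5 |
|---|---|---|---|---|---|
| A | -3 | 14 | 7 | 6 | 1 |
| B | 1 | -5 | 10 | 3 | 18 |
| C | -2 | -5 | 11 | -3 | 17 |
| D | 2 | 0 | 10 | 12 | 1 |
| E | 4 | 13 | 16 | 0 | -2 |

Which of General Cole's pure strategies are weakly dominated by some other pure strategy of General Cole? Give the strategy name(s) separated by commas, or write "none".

C1

C1 is weakly dominated by C3 (A: 7>-3, B: 10>1, C: 11>-2, D: 10>2, E: 16>4).
C2 is not dominated — it holds its own against C1 at A (14>-3); C3 at A (14>7); C4 at A (14>6); C5 at A (14>1).
Nothing dominates C3: C1 at A (7>-3); C2 at B (10>-5); C4 at A (7>6); C5 at A (7>1).
C4 is not dominated — it holds its own against C1 at A (6>-3); C2 at B (3>-5); C3 at D (12>10); C5 at A (6>1).
C5: no other strategy beats it everywhere (C1 at A (1>-3); C2 at B (18>-5); C3 at B (18>10); C4 at B (18>3)).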